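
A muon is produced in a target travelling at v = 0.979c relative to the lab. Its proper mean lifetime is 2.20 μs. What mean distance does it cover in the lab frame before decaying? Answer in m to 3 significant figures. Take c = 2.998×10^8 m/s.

d ≈ 3170 m

γ = 1/√(1 − 0.979²) = 4.9053
Dilated lifetime: Δt = γτ₀ = 4.9053 × 2.20 μs = 10.792 μs
d = vΔt = 0.979c × 10.792 μs = 2.9350×10^8 m/s × 1.0792×10^-5 s = 3170 m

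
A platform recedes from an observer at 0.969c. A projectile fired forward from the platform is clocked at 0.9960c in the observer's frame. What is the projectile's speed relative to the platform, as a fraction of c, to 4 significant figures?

u' ≈ 0.7742c

Inverse velocity addition: u' = (u − v)/(1 − uv/c²)
= (0.9960 − 0.969)/(1 − 0.9960×0.969) = 0.02700/0.0348760 = 0.7742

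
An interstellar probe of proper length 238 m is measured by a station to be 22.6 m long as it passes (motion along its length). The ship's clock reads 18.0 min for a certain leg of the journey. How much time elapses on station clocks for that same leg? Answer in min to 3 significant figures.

Length contraction ⇒ γ = L₀/L = 238/22.6 = 10.531
Time dilation: Δt = γτ₀ = 10.531 × 18.0 min = 190 min

Δt ≈ 190 min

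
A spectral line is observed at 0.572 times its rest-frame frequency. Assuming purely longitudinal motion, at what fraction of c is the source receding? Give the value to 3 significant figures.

f_obs/f_src = √((1−β)/(1+β)) = 0.572  ⇒  (1−β)/(1+β) = 0.32718
β = |1 − D²|/(1 + D²) = |1 − 0.32718|/(1 + 0.32718) = 0.507

β ≈ 0.507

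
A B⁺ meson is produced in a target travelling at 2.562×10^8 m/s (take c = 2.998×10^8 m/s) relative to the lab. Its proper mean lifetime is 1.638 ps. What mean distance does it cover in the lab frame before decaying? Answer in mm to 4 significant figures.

d ≈ 0.8081 mm

β = v/c = 2.562×10^8 / 2.998×10^8 = 0.854570
γ = 1/√(1 − 0.854570²) = 1.92553
Dilated lifetime: Δt = γτ₀ = 1.92553 × 1.638 ps = 3.15402 ps
d = vΔt = 0.854570c × 3.15402 ps = 2.56200×10^8 m/s × 3.15402×10^-12 s = 0.8081 mm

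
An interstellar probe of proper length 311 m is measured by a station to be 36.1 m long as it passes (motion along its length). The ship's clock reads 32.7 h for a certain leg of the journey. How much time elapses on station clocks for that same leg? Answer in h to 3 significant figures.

Length contraction ⇒ γ = L₀/L = 311/36.1 = 8.6150
Time dilation: Δt = γτ₀ = 8.6150 × 32.7 h = 282 h

Δt ≈ 282 h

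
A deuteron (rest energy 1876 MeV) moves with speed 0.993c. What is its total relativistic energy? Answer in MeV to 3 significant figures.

E ≈ 15900 MeV

γ = 1/√(1 − 0.993²) = 8.4664
E = γm₀c² = 8.4664 × 1876 MeV = 15900 MeV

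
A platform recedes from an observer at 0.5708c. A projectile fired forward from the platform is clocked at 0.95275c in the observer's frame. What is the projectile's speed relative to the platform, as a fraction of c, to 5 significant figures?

Inverse velocity addition: u' = (u − v)/(1 − uv/c²)
= (0.95275 − 0.5708)/(1 − 0.95275×0.5708) = 0.38195/0.4561703 = 0.83730

u' ≈ 0.83730c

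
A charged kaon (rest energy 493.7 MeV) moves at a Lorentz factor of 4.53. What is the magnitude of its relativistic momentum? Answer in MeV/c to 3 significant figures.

β = √(1 − 1/γ²) = √(1 − 1/4.53²) = 0.97533
p = γβm₀c = 4.53 × 0.97533 × 493.7 MeV/c = 2180 MeV/c

p ≈ 2180 MeV/c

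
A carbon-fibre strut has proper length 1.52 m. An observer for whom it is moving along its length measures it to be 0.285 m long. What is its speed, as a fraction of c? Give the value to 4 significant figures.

β ≈ 0.9823

γ = L₀/L = 1.52/0.285 = 5.33333
β = √(1 − 1/γ²) = 0.9823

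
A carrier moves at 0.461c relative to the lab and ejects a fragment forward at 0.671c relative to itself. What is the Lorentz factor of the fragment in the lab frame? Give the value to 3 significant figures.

γ ≈ 1.99

u_lab = (0.671 + 0.461)/(1 + 0.671×0.461) = 1.132/1.30933 = 0.864564
γ = 1/√(1 − 0.864564²) = 1.99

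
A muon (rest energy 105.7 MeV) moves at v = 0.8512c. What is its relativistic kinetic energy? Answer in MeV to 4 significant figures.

K ≈ 95.69 MeV

γ = 1/√(1 − 0.8512²) = 1.90534
K = (γ − 1)m₀c² = (1.90534 − 1) × 105.7 MeV = 0.905337 × 105.7 MeV = 95.69 MeV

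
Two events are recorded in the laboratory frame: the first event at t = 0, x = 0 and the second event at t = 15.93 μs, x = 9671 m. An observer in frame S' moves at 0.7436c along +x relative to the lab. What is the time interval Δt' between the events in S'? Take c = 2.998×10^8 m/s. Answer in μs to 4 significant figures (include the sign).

γ = 1/√(1 − 0.7436²) = 1.49561
Δt' = γ(Δt − vΔx/c²) = 1.49561 × (15.93 μs − 0.7436×9671 m / (2.998×10^8 m/s))
= 1.49561 × (-8.05718 μs) = -12.05 μs

Δt' ≈ -12.05 μs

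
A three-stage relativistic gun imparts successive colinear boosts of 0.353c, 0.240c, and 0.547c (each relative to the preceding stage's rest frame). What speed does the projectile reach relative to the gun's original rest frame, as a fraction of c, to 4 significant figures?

u ≈ 0.8419c

Compose boost 2: (0.240 + 0.353)/(1 + 0.240×0.353) = 0.5930/1.08472 = 0.546685
Compose boost 3: (0.547 + 0.546685)/(1 + 0.547×0.546685) = 1.09368/1.29904 = 0.8419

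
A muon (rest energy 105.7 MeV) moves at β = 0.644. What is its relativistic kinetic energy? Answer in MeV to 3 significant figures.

γ = 1/√(1 − 0.644²) = 1.3071
K = (γ − 1)m₀c² = (1.3071 − 1) × 105.7 MeV = 0.30715 × 105.7 MeV = 32.5 MeV

K ≈ 32.5 MeV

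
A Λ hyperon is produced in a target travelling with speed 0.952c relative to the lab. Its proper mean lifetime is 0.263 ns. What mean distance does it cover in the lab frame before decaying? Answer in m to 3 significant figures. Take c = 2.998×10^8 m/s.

d ≈ 0.245 m

γ = 1/√(1 − 0.952²) = 3.2669
Dilated lifetime: Δt = γτ₀ = 3.2669 × 0.263 ns = 0.85920 ns
d = vΔt = 0.952c × 0.85920 ns = 2.8541×10^8 m/s × 8.5920×10^-10 s = 0.245 m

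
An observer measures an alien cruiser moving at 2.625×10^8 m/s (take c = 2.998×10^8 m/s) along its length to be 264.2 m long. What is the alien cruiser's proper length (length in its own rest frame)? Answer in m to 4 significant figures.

β = v/c = 2.625×10^8 / 2.998×10^8 = 0.875584
γ = 1/√(1 − 0.875584²) = 2.07011
L₀ = γL = 2.07011 × 264.2 = 546.9 m

L₀ ≈ 546.9 m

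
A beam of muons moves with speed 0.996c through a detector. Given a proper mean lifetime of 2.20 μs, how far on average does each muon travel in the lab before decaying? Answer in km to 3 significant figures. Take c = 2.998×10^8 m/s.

γ = 1/√(1 − 0.996²) = 11.192
Dilated lifetime: Δt = γτ₀ = 11.192 × 2.20 μs = 24.621 μs
d = vΔt = 0.996c × 24.621 μs = 2.9860×10^8 m/s × 2.4621×10^-5 s = 7.35 km

d ≈ 7.35 km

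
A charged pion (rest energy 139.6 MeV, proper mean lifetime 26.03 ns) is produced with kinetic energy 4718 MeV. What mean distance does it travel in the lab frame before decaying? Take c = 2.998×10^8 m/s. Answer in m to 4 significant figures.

d ≈ 271.4 m

γ = 1 + K/(m₀c²) = 1 + 4718/139.6 = 34.7966
β = √(1 − 1/γ²) = 0.999587
Dilated lifetime: γτ₀ = 34.7966 × 26.03 ns = 905.754 ns
d = βc·γτ₀ = 0.999587 × (2.998×10^8 m/s) × 9.05754×10^-7 s = 271.4 m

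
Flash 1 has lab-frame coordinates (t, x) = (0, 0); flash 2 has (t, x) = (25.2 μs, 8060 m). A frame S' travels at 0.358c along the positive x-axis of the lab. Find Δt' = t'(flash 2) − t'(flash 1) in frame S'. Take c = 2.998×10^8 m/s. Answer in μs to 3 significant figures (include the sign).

Δt' ≈ 16.7 μs

γ = 1/√(1 − 0.358²) = 1.0710
Δt' = γ(Δt − vΔx/c²) = 1.0710 × (25.2 μs − 0.358×8060 m / (2.998×10^8 m/s))
= 1.0710 × (15.575 μs) = 16.7 μs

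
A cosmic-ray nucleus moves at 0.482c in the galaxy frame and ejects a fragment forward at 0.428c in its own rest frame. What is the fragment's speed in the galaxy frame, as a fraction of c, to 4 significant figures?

u ≈ 0.7544c

Compose boost 2: (0.428 + 0.482)/(1 + 0.428×0.482) = 0.9100/1.20630 = 0.7544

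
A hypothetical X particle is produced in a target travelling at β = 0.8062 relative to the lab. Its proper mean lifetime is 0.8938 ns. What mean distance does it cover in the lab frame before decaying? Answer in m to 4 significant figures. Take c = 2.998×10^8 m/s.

γ = 1/√(1 − 0.8062²) = 1.69021
Dilated lifetime: Δt = γτ₀ = 1.69021 × 0.8938 ns = 1.51071 ns
d = vΔt = 0.8062c × 1.51071 ns = 2.41699×10^8 m/s × 1.51071×10^-9 s = 0.3651 m

d ≈ 0.3651 m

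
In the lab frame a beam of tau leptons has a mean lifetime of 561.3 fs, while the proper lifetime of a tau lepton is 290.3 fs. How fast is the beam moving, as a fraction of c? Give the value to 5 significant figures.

β ≈ 0.85587

γ = Δt/τ₀ = 561.3/290.3 = 1.933517
β = √(1 − 1/γ²) = √(1 − 1/1.933517²) = 0.85587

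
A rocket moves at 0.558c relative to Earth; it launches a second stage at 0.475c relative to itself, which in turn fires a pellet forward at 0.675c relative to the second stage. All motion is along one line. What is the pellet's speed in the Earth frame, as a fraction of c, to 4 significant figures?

u ≈ 0.9616c

Compose boost 2: (0.475 + 0.558)/(1 + 0.475×0.558) = 1.033/1.26505 = 0.816569
Compose boost 3: (0.675 + 0.816569)/(1 + 0.675×0.816569) = 1.49157/1.55118 = 0.9616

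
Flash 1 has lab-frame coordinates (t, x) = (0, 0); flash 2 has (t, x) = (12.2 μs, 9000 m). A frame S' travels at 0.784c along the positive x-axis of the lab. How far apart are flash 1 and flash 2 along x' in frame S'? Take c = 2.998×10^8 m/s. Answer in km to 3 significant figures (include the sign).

Δx' ≈ 9.88 km

γ = 1/√(1 − 0.784²) = 1.6109
Δx' = γ(Δx − vΔt) = 1.6109 × (9000 m − 0.784×(2.998×10^8 m/s)×12.2×10^-6 s)
= 1.6109 × (6132.5 m) = 9.88 km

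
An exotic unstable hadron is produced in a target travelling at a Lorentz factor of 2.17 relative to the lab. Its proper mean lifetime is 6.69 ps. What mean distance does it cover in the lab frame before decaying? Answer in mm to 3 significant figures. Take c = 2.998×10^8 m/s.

d ≈ 3.86 mm

β = √(1 − 1/γ²) = √(1 − 1/2.17²) = 0.88749
Dilated lifetime: Δt = γτ₀ = 2.17 × 6.69 ps = 14.517 ps
d = vΔt = 0.88749c × 14.517 ps = 2.6607×10^8 m/s × 1.4517×10^-11 s = 3.86 mm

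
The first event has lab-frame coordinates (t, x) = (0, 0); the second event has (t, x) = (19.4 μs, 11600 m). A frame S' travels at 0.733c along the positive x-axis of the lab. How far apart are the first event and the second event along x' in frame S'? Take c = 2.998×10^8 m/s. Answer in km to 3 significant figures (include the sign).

γ = 1/√(1 − 0.733²) = 1.4701
Δx' = γ(Δx − vΔt) = 1.4701 × (11600 m − 0.733×(2.998×10^8 m/s)×19.4×10^-6 s)
= 1.4701 × (7336.8 m) = 10.8 km

Δx' ≈ 10.8 km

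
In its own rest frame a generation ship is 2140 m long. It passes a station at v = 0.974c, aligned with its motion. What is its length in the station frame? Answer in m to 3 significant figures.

L ≈ 485 m

γ = 1/√(1 − 0.974²) = 4.4141
Length contraction: L = L₀/γ = 2140/4.4141 = 485 m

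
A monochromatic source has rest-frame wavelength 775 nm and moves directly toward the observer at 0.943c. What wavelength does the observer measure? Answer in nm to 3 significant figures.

Relativistic Doppler: λ_obs = λ_src √((1−β)/(1+β))
= 775 × √(0.057000/1.9430) = 775 × 0.17128 = 133 nm

λ_obs ≈ 133 nm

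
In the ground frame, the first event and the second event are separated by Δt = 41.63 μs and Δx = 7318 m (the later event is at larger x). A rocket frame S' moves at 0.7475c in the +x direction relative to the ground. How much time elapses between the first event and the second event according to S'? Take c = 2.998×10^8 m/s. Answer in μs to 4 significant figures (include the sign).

γ = 1/√(1 − 0.7475²) = 1.50543
Δt' = γ(Δt − vΔx/c²) = 1.50543 × (41.63 μs − 0.7475×7318 m / (2.998×10^8 m/s))
= 1.50543 × (23.3838 μs) = 35.20 μs

Δt' ≈ 35.20 μs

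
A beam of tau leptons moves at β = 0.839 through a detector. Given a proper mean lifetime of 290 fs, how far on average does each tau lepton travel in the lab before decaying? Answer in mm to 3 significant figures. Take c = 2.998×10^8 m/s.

γ = 1/√(1 − 0.839²) = 1.8378
Dilated lifetime: Δt = γτ₀ = 1.8378 × 290 fs = 532.96 fs
d = vΔt = 0.839c × 532.96 fs = 2.5153×10^8 m/s × 5.3296×10^-13 s = 0.134 mm

d ≈ 0.134 mm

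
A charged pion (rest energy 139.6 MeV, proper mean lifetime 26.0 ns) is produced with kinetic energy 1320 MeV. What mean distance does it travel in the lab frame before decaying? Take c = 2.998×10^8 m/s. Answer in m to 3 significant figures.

γ = 1 + K/(m₀c²) = 1 + 1320/139.6 = 10.456
β = √(1 − 1/γ²) = 0.99542
Dilated lifetime: γτ₀ = 10.456 × 26.0 ns = 271.85 ns
d = βc·γτ₀ = 0.99542 × (2.998×10^8 m/s) × 2.7185×10^-7 s = 81.1 m

d ≈ 81.1 m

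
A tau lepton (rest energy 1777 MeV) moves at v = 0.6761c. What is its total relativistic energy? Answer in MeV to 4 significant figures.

γ = 1/√(1 − 0.6761²) = 1.35720
E = γm₀c² = 1.35720 × 1777 MeV = 2412 MeV

E ≈ 2412 MeV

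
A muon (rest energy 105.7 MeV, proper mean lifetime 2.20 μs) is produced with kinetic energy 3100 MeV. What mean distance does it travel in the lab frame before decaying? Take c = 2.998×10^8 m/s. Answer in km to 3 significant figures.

γ = 1 + K/(m₀c²) = 1 + 3100/105.7 = 30.328
β = √(1 − 1/γ²) = 0.99946
Dilated lifetime: γτ₀ = 30.328 × 2.20 μs = 66.722 μs
d = βc·γτ₀ = 0.99946 × (2.998×10^8 m/s) × 6.6722×10^-5 s = 20.0 km

d ≈ 20.0 km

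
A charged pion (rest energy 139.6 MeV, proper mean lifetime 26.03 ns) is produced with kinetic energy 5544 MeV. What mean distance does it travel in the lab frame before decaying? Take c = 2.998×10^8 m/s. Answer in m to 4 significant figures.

γ = 1 + K/(m₀c²) = 1 + 5544/139.6 = 40.7135
β = √(1 − 1/γ²) = 0.999698
Dilated lifetime: γτ₀ = 40.7135 × 26.03 ns = 1059.77 ns
d = βc·γτ₀ = 0.999698 × (2.998×10^8 m/s) × 1.05977×10^-6 s = 317.6 m

d ≈ 317.6 m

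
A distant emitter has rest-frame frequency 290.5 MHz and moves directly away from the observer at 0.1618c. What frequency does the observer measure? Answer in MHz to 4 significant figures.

f_obs ≈ 246.7 MHz

Relativistic Doppler: f_obs = f_src √((1−β)/(1+β))
= 290.5 × √(0.838200/1.16180) = 290.5 × 0.849392 = 246.7 MHz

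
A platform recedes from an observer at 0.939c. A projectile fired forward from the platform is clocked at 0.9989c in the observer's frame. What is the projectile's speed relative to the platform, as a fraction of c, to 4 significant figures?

u' ≈ 0.9656c

Inverse velocity addition: u' = (u − v)/(1 − uv/c²)
= (0.9989 − 0.939)/(1 − 0.9989×0.939) = 0.05990/0.0620329 = 0.9656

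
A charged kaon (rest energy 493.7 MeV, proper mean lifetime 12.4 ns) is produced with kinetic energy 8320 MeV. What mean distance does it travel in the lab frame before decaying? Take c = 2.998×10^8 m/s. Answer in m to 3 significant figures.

γ = 1 + K/(m₀c²) = 1 + 8320/493.7 = 17.852
β = √(1 − 1/γ²) = 0.99843
Dilated lifetime: γτ₀ = 17.852 × 12.4 ns = 221.37 ns
d = βc·γτ₀ = 0.99843 × (2.998×10^8 m/s) × 2.2137×10^-7 s = 66.3 m

d ≈ 66.3 m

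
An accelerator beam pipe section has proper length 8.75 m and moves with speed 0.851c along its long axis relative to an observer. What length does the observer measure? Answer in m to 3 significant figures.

γ = 1/√(1 − 0.851²) = 1.9042
Length contraction: L = L₀/γ = 8.75/1.9042 = 4.60 m

L ≈ 4.60 m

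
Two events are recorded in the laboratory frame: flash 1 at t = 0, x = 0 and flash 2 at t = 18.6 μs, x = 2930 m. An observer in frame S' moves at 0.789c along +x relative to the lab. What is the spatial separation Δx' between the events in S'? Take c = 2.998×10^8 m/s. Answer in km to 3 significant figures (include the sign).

γ = 1/√(1 − 0.789²) = 1.6276
Δx' = γ(Δx − vΔt) = 1.6276 × (2930 m − 0.789×(2.998×10^8 m/s)×18.6×10^-6 s)
= 1.6276 × (-1469.7 m) = -2.39 km

Δx' ≈ -2.39 km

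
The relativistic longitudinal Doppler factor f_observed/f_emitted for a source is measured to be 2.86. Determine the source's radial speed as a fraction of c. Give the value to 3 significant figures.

β ≈ 0.782

f_obs/f_src = √((1+β)/(1−β)) = 2.86  ⇒  (1+β)/(1−β) = 8.1796
β = |1 − D²|/(1 + D²) = |1 − 8.1796|/(1 + 8.1796) = 0.782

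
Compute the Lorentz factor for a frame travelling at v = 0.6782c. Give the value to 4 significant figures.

γ ≈ 1.361

γ = 1/√(1 − β²) = 1/√(1 − 0.6782²) = 1/√(0.540045) = 1.361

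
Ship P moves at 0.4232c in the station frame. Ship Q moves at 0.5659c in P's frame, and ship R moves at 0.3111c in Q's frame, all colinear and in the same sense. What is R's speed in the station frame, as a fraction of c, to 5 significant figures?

u ≈ 0.88851c

Compose boost 2: (0.5659 + 0.4232)/(1 + 0.5659×0.4232) = 0.98910/1.239489 = 0.7979902
Compose boost 3: (0.3111 + 0.7979902)/(1 + 0.3111×0.7979902) = 1.109090/1.248255 = 0.88851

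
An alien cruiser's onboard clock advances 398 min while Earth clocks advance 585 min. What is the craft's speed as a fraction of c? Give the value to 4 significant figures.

γ = Δt/τ₀ = 585/398 = 1.46985
β = √(1 − 1/γ²) = √(1 − 1/1.46985²) = 0.7329

β ≈ 0.7329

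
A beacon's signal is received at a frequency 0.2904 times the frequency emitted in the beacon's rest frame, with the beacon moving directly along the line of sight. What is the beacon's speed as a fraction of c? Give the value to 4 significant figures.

β ≈ 0.8445

f_obs/f_src = √((1−β)/(1+β)) = 0.2904  ⇒  (1−β)/(1+β) = 0.0843322
β = |1 − D²|/(1 + D²) = |1 − 0.0843322|/(1 + 0.0843322) = 0.8445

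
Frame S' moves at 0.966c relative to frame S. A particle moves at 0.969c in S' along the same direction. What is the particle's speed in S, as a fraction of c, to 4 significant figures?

u ≈ 0.9995c

Relativistic velocity addition: u = (u' + v)/(1 + u'v/c²)
= (0.969 + 0.966)/(1 + 0.969×0.966) = 1.935/1.93605 = 0.9995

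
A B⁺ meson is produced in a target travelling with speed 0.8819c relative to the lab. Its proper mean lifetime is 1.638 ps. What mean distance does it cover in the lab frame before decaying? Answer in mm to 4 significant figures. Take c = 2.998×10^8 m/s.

d ≈ 0.9186 mm

γ = 1/√(1 − 0.8819²) = 2.12118
Dilated lifetime: Δt = γτ₀ = 2.12118 × 1.638 ps = 3.47449 ps
d = vΔt = 0.8819c × 3.47449 ps = 2.64394×10^8 m/s × 3.47449×10^-12 s = 0.9186 mm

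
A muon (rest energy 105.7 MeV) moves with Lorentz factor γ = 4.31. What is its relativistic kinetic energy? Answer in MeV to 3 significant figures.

γ = 4.31 (given)
K = (γ − 1)m₀c² = (4.31 − 1) × 105.7 MeV = 3.3100 × 105.7 MeV = 350 MeV

K ≈ 350 MeV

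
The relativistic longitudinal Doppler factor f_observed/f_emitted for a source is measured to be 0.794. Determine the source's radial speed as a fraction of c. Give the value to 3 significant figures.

β ≈ 0.227

f_obs/f_src = √((1−β)/(1+β)) = 0.794  ⇒  (1−β)/(1+β) = 0.63044
β = |1 − D²|/(1 + D²) = |1 − 0.63044|/(1 + 0.63044) = 0.227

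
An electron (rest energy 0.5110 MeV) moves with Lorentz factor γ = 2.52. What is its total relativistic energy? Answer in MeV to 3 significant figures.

E ≈ 1.29 MeV

γ = 2.52 (given)
E = γm₀c² = 2.52 × 0.5110 MeV = 1.29 MeV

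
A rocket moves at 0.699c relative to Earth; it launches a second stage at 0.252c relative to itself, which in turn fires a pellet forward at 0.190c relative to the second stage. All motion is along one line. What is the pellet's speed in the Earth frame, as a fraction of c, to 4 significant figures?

u ≈ 0.8656c

Compose boost 2: (0.252 + 0.699)/(1 + 0.252×0.699) = 0.9510/1.17615 = 0.808572
Compose boost 3: (0.190 + 0.808572)/(1 + 0.190×0.808572) = 0.998572/1.15363 = 0.8656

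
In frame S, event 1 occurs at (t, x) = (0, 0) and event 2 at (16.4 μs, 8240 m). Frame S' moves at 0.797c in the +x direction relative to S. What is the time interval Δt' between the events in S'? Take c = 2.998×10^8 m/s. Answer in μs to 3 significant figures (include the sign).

Δt' ≈ -9.12 μs

γ = 1/√(1 − 0.797²) = 1.6557
Δt' = γ(Δt − vΔx/c²) = 1.6557 × (16.4 μs − 0.797×8240 m / (2.998×10^8 m/s))
= 1.6557 × (-5.5055 μs) = -9.12 μs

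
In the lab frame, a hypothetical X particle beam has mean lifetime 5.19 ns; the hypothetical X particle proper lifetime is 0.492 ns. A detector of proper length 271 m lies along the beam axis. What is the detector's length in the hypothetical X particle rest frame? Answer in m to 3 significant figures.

L ≈ 25.7 m

Time dilation ⇒ γ = Δt/τ₀ = 5.19/0.492 = 10.549
Length contraction: L = L₀/γ = 271/10.549 = 25.7 m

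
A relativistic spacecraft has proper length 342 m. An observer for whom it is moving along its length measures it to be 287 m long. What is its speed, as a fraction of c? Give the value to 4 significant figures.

β ≈ 0.5439

γ = L₀/L = 342/287 = 1.19164
β = √(1 − 1/γ²) = 0.5439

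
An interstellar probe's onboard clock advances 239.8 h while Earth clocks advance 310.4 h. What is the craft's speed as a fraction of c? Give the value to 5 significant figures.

β ≈ 0.63495

γ = Δt/τ₀ = 310.4/239.8 = 1.294412
β = √(1 − 1/γ²) = √(1 − 1/1.294412²) = 0.63495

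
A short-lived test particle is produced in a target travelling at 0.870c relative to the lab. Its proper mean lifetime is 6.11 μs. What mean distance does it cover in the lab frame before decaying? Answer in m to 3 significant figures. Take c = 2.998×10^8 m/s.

γ = 1/√(1 − 0.870²) = 2.0282
Dilated lifetime: Δt = γτ₀ = 2.0282 × 6.11 μs = 12.392 μs
d = vΔt = 0.870c × 12.392 μs = 2.6083×10^8 m/s × 1.2392×10^-5 s = 3230 m

d ≈ 3230 m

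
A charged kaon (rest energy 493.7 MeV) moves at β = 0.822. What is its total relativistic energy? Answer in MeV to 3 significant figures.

E ≈ 867 MeV

γ = 1/√(1 − 0.822²) = 1.7560
E = γm₀c² = 1.7560 × 493.7 MeV = 867 MeV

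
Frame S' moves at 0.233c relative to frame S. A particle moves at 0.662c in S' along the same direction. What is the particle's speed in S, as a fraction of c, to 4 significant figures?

u ≈ 0.7754c

Relativistic velocity addition: u = (u' + v)/(1 + u'v/c²)
= (0.662 + 0.233)/(1 + 0.662×0.233) = 0.8950/1.15425 = 0.7754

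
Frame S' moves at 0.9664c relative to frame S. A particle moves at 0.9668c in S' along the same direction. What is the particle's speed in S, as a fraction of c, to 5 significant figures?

Relativistic velocity addition: u = (u' + v)/(1 + u'v/c²)
= (0.9668 + 0.9664)/(1 + 0.9668×0.9664) = 1.9332/1.934316 = 0.99942

u ≈ 0.99942c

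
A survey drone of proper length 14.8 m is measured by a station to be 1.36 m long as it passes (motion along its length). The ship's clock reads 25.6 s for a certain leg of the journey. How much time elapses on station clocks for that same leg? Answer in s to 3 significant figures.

Length contraction ⇒ γ = L₀/L = 14.8/1.36 = 10.882
Time dilation: Δt = γτ₀ = 10.882 × 25.6 s = 279 s

Δt ≈ 279 s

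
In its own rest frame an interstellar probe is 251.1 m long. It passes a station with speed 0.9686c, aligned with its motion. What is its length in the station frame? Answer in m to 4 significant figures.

γ = 1/√(1 − 0.9686²) = 4.02213
Length contraction: L = L₀/γ = 251.1/4.02213 = 62.43 m

L ≈ 62.43 m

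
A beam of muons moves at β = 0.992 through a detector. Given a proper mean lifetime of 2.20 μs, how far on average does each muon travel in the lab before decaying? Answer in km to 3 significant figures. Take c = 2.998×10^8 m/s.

d ≈ 5.18 km

γ = 1/√(1 − 0.992²) = 7.9216
Dilated lifetime: Δt = γτ₀ = 7.9216 × 2.20 μs = 17.427 μs
d = vΔt = 0.992c × 17.427 μs = 2.9740×10^8 m/s × 1.7427×10^-5 s = 5.18 km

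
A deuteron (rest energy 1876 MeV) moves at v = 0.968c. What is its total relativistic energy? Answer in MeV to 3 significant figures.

γ = 1/√(1 − 0.968²) = 3.9849
E = γm₀c² = 3.9849 × 1876 MeV = 7480 MeV

E ≈ 7480 MeV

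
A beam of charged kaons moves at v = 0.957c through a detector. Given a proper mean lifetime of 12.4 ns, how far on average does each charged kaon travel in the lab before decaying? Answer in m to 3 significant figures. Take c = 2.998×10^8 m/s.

γ = 1/√(1 − 0.957²) = 3.4472
Dilated lifetime: Δt = γτ₀ = 3.4472 × 12.4 ns = 42.746 ns
d = vΔt = 0.957c × 42.746 ns = 2.8691×10^8 m/s × 4.2746×10^-8 s = 12.3 m

d ≈ 12.3 m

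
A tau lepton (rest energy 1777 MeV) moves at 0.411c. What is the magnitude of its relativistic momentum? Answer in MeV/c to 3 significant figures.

γ = 1/√(1 − 0.411²) = 1.0969
p = γβm₀c = 1.0969 × 0.411 × 1777 MeV/c = 801 MeV/c

p ≈ 801 MeV/c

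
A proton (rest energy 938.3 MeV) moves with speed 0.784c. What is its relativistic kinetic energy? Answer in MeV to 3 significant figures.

K ≈ 573 MeV

γ = 1/√(1 − 0.784²) = 1.6109
K = (γ − 1)m₀c² = (1.6109 − 1) × 938.3 MeV = 0.61093 × 938.3 MeV = 573 MeV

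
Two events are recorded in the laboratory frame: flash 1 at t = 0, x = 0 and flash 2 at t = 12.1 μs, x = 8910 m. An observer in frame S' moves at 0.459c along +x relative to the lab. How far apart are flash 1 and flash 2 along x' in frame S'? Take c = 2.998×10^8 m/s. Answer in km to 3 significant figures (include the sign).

γ = 1/√(1 − 0.459²) = 1.1256
Δx' = γ(Δx − vΔt) = 1.1256 × (8910 m − 0.459×(2.998×10^8 m/s)×12.1×10^-6 s)
= 1.1256 × (7244.9 m) = 8.15 km

Δx' ≈ 8.15 km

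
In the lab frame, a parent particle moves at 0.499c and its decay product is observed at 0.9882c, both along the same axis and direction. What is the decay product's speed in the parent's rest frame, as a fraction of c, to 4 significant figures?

Inverse velocity addition: u' = (u − v)/(1 − uv/c²)
= (0.9882 − 0.499)/(1 − 0.9882×0.499) = 0.4892/0.506888 = 0.9651

u' ≈ 0.9651c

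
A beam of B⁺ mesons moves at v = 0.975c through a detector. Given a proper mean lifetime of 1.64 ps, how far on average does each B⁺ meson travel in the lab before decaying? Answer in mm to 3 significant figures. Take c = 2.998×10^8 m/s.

d ≈ 2.16 mm

γ = 1/√(1 − 0.975²) = 4.5004
Dilated lifetime: Δt = γτ₀ = 4.5004 × 1.64 ps = 7.3806 ps
d = vΔt = 0.975c × 7.3806 ps = 2.9230×10^8 m/s × 7.3806×10^-12 s = 2.16 mm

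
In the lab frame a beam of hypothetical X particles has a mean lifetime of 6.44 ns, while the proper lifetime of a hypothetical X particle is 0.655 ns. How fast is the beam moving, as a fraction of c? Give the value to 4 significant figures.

γ = Δt/τ₀ = 6.44/0.655 = 9.83206
β = √(1 − 1/γ²) = √(1 − 1/9.83206²) = 0.9948

β ≈ 0.9948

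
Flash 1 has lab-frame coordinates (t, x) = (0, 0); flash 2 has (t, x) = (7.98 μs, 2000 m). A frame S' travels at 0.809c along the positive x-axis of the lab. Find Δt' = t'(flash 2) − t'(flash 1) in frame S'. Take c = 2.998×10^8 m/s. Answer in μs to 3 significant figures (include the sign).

γ = 1/√(1 − 0.809²) = 1.7012
Δt' = γ(Δt − vΔx/c²) = 1.7012 × (7.98 μs − 0.809×2000 m / (2.998×10^8 m/s))
= 1.7012 × (2.5831 μs) = 4.39 μs

Δt' ≈ 4.39 μs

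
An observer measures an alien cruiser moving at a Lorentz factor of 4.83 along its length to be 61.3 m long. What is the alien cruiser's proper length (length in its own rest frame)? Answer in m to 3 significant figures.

γ = 4.83 (given)
L₀ = γL = 4.83 × 61.3 = 296 m

L₀ ≈ 296 m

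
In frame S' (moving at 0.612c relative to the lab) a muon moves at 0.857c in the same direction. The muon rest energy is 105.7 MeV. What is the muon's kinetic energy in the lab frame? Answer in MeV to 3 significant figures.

K ≈ 290 MeV

u_lab = (0.857 + 0.612)/(1 + 0.857×0.612) = 0.963605
γ = 1/√(1 − 0.963605²) = 3.7407
K = (γ − 1)m₀c² = (3.7407 − 1) × 105.7 = 2.7407 × 105.7 = 290 MeV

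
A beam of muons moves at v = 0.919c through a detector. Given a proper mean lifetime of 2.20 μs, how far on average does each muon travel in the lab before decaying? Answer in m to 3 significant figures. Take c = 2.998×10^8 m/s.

γ = 1/√(1 − 0.919²) = 2.5364
Dilated lifetime: Δt = γτ₀ = 2.5364 × 2.20 μs = 5.5801 μs
d = vΔt = 0.919c × 5.5801 μs = 2.7552×10^8 m/s × 5.5801×10^-6 s = 1540 m

d ≈ 1540 m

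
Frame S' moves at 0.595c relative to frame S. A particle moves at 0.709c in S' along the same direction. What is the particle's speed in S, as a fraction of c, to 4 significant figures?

Relativistic velocity addition: u = (u' + v)/(1 + u'v/c²)
= (0.709 + 0.595)/(1 + 0.709×0.595) = 1.304/1.42185 = 0.9171

u ≈ 0.9171c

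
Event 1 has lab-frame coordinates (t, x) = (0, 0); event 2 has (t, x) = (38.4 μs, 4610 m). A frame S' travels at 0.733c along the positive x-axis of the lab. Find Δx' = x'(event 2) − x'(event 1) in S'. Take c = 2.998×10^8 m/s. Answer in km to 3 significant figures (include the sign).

Δx' ≈ -5.63 km

γ = 1/√(1 − 0.733²) = 1.4701
Δx' = γ(Δx − vΔt) = 1.4701 × (4610 m − 0.733×(2.998×10^8 m/s)×38.4×10^-6 s)
= 1.4701 × (-3828.5 m) = -5.63 km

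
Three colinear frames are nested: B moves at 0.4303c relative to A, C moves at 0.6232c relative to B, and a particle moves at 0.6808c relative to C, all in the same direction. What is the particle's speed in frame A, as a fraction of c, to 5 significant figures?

u ≈ 0.96549c

Compose boost 2: (0.6232 + 0.4303)/(1 + 0.6232×0.4303) = 1.0535/1.268163 = 0.8307292
Compose boost 3: (0.6808 + 0.8307292)/(1 + 0.6808×0.8307292) = 1.511529/1.565560 = 0.96549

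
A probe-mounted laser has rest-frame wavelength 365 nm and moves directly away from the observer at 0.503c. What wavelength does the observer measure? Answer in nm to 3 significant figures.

Relativistic Doppler: λ_obs = λ_src √((1+β)/(1−β))
= 365 × √(1.5030/0.49700) = 365 × 1.7390 = 635 nm

λ_obs ≈ 635 nm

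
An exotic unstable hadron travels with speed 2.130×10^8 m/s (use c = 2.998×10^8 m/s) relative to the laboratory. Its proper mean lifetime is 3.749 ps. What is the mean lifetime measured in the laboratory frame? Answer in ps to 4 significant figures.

Δt ≈ 5.327 ps

β = v/c = 2.130×10^8 / 2.998×10^8 = 0.710474
γ = 1/√(1 − 0.710474²) = 1.42101
Time dilation: Δt = γτ₀ = 1.42101 × 3.749 ps = 5.327 ps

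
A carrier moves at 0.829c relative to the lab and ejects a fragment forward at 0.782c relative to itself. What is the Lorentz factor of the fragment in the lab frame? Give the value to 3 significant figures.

u_lab = (0.782 + 0.829)/(1 + 0.782×0.829) = 1.611/1.64828 = 0.977384
γ = 1/√(1 − 0.977384²) = 4.73

γ ≈ 4.73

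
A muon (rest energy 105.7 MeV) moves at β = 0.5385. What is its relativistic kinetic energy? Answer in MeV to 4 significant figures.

K ≈ 19.74 MeV

γ = 1/√(1 − 0.5385²) = 1.18677
K = (γ − 1)m₀c² = (1.18677 − 1) × 105.7 MeV = 0.186767 × 105.7 MeV = 19.74 MeV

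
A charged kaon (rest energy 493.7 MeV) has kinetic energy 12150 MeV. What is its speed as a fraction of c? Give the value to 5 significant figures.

γ = 1 + K/(m₀c²) = 1 + 12150/493.7 = 25.61009
β = √(1 − 1/γ²) = 0.99924

β ≈ 0.99924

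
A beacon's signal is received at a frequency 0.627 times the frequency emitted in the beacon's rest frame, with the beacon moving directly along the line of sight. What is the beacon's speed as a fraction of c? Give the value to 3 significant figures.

f_obs/f_src = √((1−β)/(1+β)) = 0.627  ⇒  (1−β)/(1+β) = 0.39313
β = |1 − D²|/(1 + D²) = |1 − 0.39313|/(1 + 0.39313) = 0.436

β ≈ 0.436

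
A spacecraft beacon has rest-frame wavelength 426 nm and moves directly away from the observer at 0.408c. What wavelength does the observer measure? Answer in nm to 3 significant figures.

λ_obs ≈ 657 nm

Relativistic Doppler: λ_obs = λ_src √((1+β)/(1−β))
= 426 × √(1.4080/0.59200) = 426 × 1.5422 = 657 nm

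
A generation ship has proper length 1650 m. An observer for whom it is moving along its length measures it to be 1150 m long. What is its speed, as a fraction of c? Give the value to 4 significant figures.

γ = L₀/L = 1650/1150 = 1.43478
β = √(1 − 1/γ²) = 0.7171

β ≈ 0.7171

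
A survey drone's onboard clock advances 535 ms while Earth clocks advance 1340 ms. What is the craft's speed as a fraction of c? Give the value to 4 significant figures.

γ = Δt/τ₀ = 1340/535 = 2.50467
β = √(1 − 1/γ²) = √(1 − 1/2.50467²) = 0.9168

β ≈ 0.9168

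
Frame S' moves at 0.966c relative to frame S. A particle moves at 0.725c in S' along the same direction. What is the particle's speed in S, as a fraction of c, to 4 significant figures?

u ≈ 0.9945c

Relativistic velocity addition: u = (u' + v)/(1 + u'v/c²)
= (0.725 + 0.966)/(1 + 0.725×0.966) = 1.691/1.70035 = 0.9945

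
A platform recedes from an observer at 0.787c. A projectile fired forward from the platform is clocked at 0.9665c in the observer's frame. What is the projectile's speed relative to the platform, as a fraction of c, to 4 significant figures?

u' ≈ 0.7499c

Inverse velocity addition: u' = (u − v)/(1 − uv/c²)
= (0.9665 − 0.787)/(1 − 0.9665×0.787) = 0.1795/0.239364 = 0.7499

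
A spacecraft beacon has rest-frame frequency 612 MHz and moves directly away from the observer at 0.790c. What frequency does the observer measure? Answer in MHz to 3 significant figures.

f_obs ≈ 210 MHz

Relativistic Doppler: f_obs = f_src √((1−β)/(1+β))
= 612 × √(0.21000/1.7900) = 612 × 0.34252 = 210 MHz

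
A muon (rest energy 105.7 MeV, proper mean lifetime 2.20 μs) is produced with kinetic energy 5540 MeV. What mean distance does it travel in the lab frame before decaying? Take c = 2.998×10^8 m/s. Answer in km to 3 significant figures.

d ≈ 35.2 km

γ = 1 + K/(m₀c²) = 1 + 5540/105.7 = 53.412
β = √(1 − 1/γ²) = 0.99982
Dilated lifetime: γτ₀ = 53.412 × 2.20 μs = 117.51 μs
d = βc·γτ₀ = 0.99982 × (2.998×10^8 m/s) × 0.00011751 s = 35.2 km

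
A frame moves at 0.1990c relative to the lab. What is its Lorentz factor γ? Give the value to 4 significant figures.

γ = 1/√(1 − β²) = 1/√(1 − 0.1990²) = 1/√(0.960399) = 1.020

γ ≈ 1.020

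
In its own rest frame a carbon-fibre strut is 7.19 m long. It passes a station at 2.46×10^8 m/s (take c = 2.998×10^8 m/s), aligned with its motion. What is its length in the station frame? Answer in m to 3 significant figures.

β = v/c = 2.46×10^8 / 2.998×10^8 = 0.82055
γ = 1/√(1 − 0.82055²) = 1.7495
Length contraction: L = L₀/γ = 7.19/1.7495 = 4.11 m

L ≈ 4.11 m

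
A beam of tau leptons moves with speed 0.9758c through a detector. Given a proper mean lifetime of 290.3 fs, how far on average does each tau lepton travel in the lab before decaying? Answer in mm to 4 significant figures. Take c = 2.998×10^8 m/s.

d ≈ 0.3884 mm

γ = 1/√(1 − 0.9758²) = 4.57321
Dilated lifetime: Δt = γτ₀ = 4.57321 × 290.3 fs = 1327.60 fs
d = vΔt = 0.9758c × 1327.60 fs = 2.92545×10^8 m/s × 1.32760×10^-12 s = 0.3884 mm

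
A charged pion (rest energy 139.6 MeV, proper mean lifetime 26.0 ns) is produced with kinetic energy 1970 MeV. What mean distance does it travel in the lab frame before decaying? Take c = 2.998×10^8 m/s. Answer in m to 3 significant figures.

d ≈ 118 m

γ = 1 + K/(m₀c²) = 1 + 1970/139.6 = 15.112
β = √(1 − 1/γ²) = 0.99781
Dilated lifetime: γτ₀ = 15.112 × 26.0 ns = 392.91 ns
d = βc·γτ₀ = 0.99781 × (2.998×10^8 m/s) × 3.9291×10^-7 s = 118 m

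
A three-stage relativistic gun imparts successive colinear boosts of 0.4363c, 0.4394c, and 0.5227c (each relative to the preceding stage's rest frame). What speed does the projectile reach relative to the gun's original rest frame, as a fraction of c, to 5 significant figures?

Compose boost 2: (0.4394 + 0.4363)/(1 + 0.4394×0.4363) = 0.87570/1.191710 = 0.7348263
Compose boost 3: (0.5227 + 0.7348263)/(1 + 0.5227×0.7348263) = 1.257526/1.384094 = 0.90856

u ≈ 0.90856c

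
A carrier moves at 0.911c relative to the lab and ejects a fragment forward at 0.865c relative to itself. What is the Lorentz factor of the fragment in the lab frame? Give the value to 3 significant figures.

γ ≈ 8.64

u_lab = (0.865 + 0.911)/(1 + 0.865×0.911) = 1.776/1.78802 = 0.993280
γ = 1/√(1 − 0.993280²) = 8.64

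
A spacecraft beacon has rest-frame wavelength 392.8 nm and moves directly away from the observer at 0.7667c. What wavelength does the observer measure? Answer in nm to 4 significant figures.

Relativistic Doppler: λ_obs = λ_src √((1+β)/(1−β))
= 392.8 × √(1.76670/0.233300) = 392.8 × 2.75185 = 1081 nm

λ_obs ≈ 1081 nm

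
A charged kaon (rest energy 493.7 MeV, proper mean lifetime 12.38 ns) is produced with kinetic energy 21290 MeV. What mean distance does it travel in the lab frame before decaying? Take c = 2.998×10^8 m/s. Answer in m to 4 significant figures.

d ≈ 163.7 m

γ = 1 + K/(m₀c²) = 1 + 21290/493.7 = 44.1234
β = √(1 − 1/γ²) = 0.999743
Dilated lifetime: γτ₀ = 44.1234 × 12.38 ns = 546.247 ns
d = βc·γτ₀ = 0.999743 × (2.998×10^8 m/s) × 5.46247×10^-7 s = 163.7 m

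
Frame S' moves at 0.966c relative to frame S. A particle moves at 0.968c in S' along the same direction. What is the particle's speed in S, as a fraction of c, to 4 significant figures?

u ≈ 0.9994c

Relativistic velocity addition: u = (u' + v)/(1 + u'v/c²)
= (0.968 + 0.966)/(1 + 0.968×0.966) = 1.934/1.93509 = 0.9994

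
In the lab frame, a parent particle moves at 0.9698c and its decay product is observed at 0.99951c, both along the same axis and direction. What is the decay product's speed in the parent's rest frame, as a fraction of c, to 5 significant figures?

u' ≈ 0.96853c

Inverse velocity addition: u' = (u − v)/(1 − uv/c²)
= (0.99951 − 0.9698)/(1 − 0.99951×0.9698) = 0.029710/0.03067520 = 0.96853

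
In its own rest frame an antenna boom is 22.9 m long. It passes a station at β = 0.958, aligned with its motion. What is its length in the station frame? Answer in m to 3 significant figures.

L ≈ 6.57 m

γ = 1/√(1 − 0.958²) = 3.4871
Length contraction: L = L₀/γ = 22.9/3.4871 = 6.57 m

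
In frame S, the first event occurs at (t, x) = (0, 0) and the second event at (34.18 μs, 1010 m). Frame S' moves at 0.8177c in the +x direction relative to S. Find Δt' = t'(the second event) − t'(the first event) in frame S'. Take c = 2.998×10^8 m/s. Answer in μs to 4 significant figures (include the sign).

γ = 1/√(1 − 0.8177²) = 1.73718
Δt' = γ(Δt − vΔx/c²) = 1.73718 × (34.18 μs − 0.8177×1010 m / (2.998×10^8 m/s))
= 1.73718 × (31.4252 μs) = 54.59 μs

Δt' ≈ 54.59 μs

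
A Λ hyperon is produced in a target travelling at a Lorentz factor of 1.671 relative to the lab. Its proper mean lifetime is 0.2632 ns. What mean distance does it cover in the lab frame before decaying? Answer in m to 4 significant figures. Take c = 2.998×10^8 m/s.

d ≈ 0.1056 m

β = √(1 − 1/γ²) = √(1 − 1/1.671²) = 0.801165
Dilated lifetime: Δt = γτ₀ = 1.671 × 0.2632 ns = 0.439807 ns
d = vΔt = 0.801165c × 0.439807 ns = 2.40189×10^8 m/s × 4.39807×10^-10 s = 0.1056 m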